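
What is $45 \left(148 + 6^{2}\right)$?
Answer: $8280$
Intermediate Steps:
$45 \left(148 + 6^{2}\right) = 45 \left(148 + 36\right) = 45 \cdot 184 = 8280$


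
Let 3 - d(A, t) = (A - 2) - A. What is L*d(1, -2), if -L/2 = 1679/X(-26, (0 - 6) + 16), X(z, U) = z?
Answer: 8395/13 ≈ 645.77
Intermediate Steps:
d(A, t) = 5 (d(A, t) = 3 - ((A - 2) - A) = 3 - ((-2 + A) - A) = 3 - 1*(-2) = 3 + 2 = 5)
L = 1679/13 (L = -3358/(-26) = -3358*(-1)/26 = -2*(-1679/26) = 1679/13 ≈ 129.15)
L*d(1, -2) = (1679/13)*5 = 8395/13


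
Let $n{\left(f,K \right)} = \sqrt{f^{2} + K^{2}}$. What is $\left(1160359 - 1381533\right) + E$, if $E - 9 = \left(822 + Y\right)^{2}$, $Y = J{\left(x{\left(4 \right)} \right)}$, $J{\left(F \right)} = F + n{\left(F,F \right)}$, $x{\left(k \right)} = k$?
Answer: $461143 + 6608 \sqrt{2} \approx 4.7049 \cdot 10^{5}$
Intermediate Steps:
$n{\left(f,K \right)} = \sqrt{K^{2} + f^{2}}$
$J{\left(F \right)} = F + \sqrt{2} \sqrt{F^{2}}$ ($J{\left(F \right)} = F + \sqrt{F^{2} + F^{2}} = F + \sqrt{2 F^{2}} = F + \sqrt{2} \sqrt{F^{2}}$)
$Y = 4 + 4 \sqrt{2}$ ($Y = 4 + \sqrt{2} \sqrt{4^{2}} = 4 + \sqrt{2} \sqrt{16} = 4 + \sqrt{2} \cdot 4 = 4 + 4 \sqrt{2} \approx 9.6569$)
$E = 9 + \left(826 + 4 \sqrt{2}\right)^{2}$ ($E = 9 + \left(822 + \left(4 + 4 \sqrt{2}\right)\right)^{2} = 9 + \left(826 + 4 \sqrt{2}\right)^{2} \approx 6.9166 \cdot 10^{5}$)
$\left(1160359 - 1381533\right) + E = \left(1160359 - 1381533\right) + \left(682317 + 6608 \sqrt{2}\right) = -221174 + \left(682317 + 6608 \sqrt{2}\right) = 461143 + 6608 \sqrt{2}$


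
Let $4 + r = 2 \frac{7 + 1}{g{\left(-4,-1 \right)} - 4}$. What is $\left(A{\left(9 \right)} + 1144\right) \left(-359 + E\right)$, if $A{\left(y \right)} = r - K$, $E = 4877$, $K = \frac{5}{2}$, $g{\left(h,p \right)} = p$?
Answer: $\frac{25623837}{5} \approx 5.1248 \cdot 10^{6}$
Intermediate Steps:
$K = \frac{5}{2}$ ($K = 5 \cdot \frac{1}{2} = \frac{5}{2} \approx 2.5$)
$r = - \frac{36}{5}$ ($r = -4 + 2 \frac{7 + 1}{-1 - 4} = -4 + 2 \frac{8}{-5} = -4 + 2 \cdot 8 \left(- \frac{1}{5}\right) = -4 + 2 \left(- \frac{8}{5}\right) = -4 - \frac{16}{5} = - \frac{36}{5} \approx -7.2$)
$A{\left(y \right)} = - \frac{97}{10}$ ($A{\left(y \right)} = - \frac{36}{5} - \frac{5}{2} = - \frac{97}{10}$)
$\left(A{\left(9 \right)} + 1144\right) \left(-359 + E\right) = \left(- \frac{97}{10} + 1144\right) \left(-359 + 4877\right) = \frac{11343}{10} \cdot 4518 = \frac{25623837}{5}$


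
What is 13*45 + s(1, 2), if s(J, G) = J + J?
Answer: 587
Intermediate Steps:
s(J, G) = 2*J
13*45 + s(1, 2) = 13*45 + 2*1 = 585 + 2 = 587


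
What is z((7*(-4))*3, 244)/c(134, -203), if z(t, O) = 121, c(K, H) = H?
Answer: -121/203 ≈ -0.59606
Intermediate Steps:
z((7*(-4))*3, 244)/c(134, -203) = 121/(-203) = 121*(-1/203) = -121/203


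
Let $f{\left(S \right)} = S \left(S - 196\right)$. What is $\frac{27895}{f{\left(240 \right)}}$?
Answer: $\frac{5579}{2112} \approx 2.6416$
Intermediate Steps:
$f{\left(S \right)} = S \left(-196 + S\right)$
$\frac{27895}{f{\left(240 \right)}} = \frac{27895}{240 \left(-196 + 240\right)} = \frac{27895}{240 \cdot 44} = \frac{27895}{10560} = 27895 \cdot \frac{1}{10560} = \frac{5579}{2112}$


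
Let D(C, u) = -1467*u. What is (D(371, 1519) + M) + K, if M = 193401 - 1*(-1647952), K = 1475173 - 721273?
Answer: 366880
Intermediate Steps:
K = 753900
M = 1841353 (M = 193401 + 1647952 = 1841353)
(D(371, 1519) + M) + K = (-1467*1519 + 1841353) + 753900 = (-2228373 + 1841353) + 753900 = -387020 + 753900 = 366880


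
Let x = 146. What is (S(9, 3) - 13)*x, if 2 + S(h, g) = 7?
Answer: -1168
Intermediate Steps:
S(h, g) = 5 (S(h, g) = -2 + 7 = 5)
(S(9, 3) - 13)*x = (5 - 13)*146 = -8*146 = -1168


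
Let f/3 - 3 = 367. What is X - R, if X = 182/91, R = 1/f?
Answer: 2219/1110 ≈ 1.9991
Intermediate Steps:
f = 1110 (f = 9 + 3*367 = 9 + 1101 = 1110)
R = 1/1110 ≈ 0.00090090
X = 2 (X = 182*(1/91) = 2)
X - R = 2 - 1*1/1110 = 2 - 1/1110 = 2219/1110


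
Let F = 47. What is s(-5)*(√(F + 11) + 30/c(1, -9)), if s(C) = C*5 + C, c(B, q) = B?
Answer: -900 - 30*√58 ≈ -1128.5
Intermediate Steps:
s(C) = 6*C (s(C) = 5*C + C = 6*C)
s(-5)*(√(F + 11) + 30/c(1, -9)) = (6*(-5))*(√(47 + 11) + 30/1) = -30*(√58 + 30*1) = -30*(√58 + 30) = -30*(30 + √58) = -900 - 30*√58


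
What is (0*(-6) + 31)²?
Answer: 961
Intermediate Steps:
(0*(-6) + 31)² = (0 + 31)² = 31² = 961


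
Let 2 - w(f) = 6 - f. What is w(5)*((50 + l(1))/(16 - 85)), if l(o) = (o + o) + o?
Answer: -53/69 ≈ -0.76812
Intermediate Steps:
l(o) = 3*o (l(o) = 2*o + o = 3*o)
w(f) = -4 + f (w(f) = 2 - (6 - f) = 2 + (-6 + f) = -4 + f)
w(5)*((50 + l(1))/(16 - 85)) = (-4 + 5)*((50 + 3*1)/(16 - 85)) = 1*((50 + 3)/(-69)) = 1*(53*(-1/69)) = 1*(-53/69) = -53/69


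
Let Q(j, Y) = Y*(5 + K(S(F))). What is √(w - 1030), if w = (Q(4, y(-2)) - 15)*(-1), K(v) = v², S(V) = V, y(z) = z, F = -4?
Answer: I*√973 ≈ 31.193*I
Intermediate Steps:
Q(j, Y) = 21*Y (Q(j, Y) = Y*(5 + (-4)²) = Y*(5 + 16) = Y*21 = 21*Y)
w = 57 (w = (21*(-2) - 15)*(-1) = (-42 - 15)*(-1) = -57*(-1) = 57)
√(w - 1030) = √(57 - 1030) = √(-973) = I*√973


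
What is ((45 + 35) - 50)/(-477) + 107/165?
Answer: 1707/2915 ≈ 0.58559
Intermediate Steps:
((45 + 35) - 50)/(-477) + 107/165 = (80 - 50)*(-1/477) + 107*(1/165) = 30*(-1/477) + 107/165 = -10/159 + 107/165 = 1707/2915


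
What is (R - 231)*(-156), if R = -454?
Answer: 106860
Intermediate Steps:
(R - 231)*(-156) = (-454 - 231)*(-156) = -685*(-156) = 106860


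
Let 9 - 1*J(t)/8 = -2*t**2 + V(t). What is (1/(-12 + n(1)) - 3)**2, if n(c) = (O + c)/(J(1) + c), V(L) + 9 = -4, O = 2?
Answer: 50865424/5349969 ≈ 9.5076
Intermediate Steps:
V(L) = -13 (V(L) = -9 - 4 = -13)
J(t) = 176 + 16*t**2 (J(t) = 72 - 8*(-2*t**2 - 13) = 72 - 8*(-13 - 2*t**2) = 72 + (104 + 16*t**2) = 176 + 16*t**2)
n(c) = (2 + c)/(192 + c) (n(c) = (2 + c)/((176 + 16*1**2) + c) = (2 + c)/((176 + 16*1) + c) = (2 + c)/((176 + 16) + c) = (2 + c)/(192 + c))
(1/(-12 + n(1)) - 3)**2 = (1/(-12 + (2 + 1)/(192 + 1)) - 3)**2 = (1/(-12 + 3/193) - 3)**2 = (1/(-2313/193) - 3)**2 = (-193/2313 - 3)**2 = (-7132/2313)**2 = 50865424/5349969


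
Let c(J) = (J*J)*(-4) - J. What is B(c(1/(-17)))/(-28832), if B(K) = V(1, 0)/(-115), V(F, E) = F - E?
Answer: 1/3315680 ≈ 3.0160e-7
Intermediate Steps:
c(J) = -J - 4*J² (c(J) = J²*(-4) - J = -4*J² - J = -J - 4*J²)
B(K) = -1/115 (B(K) = (1 - 1*0)/(-115) = (1 + 0)*(-1/115) = 1*(-1/115) = -1/115)
B(c(1/(-17)))/(-28832) = -1/115/(-28832) = -1/115*(-1/28832) = 1/3315680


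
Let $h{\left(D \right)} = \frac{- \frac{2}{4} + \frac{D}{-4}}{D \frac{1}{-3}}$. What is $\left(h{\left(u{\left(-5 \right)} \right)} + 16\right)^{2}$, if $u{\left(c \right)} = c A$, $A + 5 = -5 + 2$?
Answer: $\frac{1803649}{6400} \approx 281.82$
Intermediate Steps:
$A = -8$ ($A = -5 + \left(-5 + 2\right) = -5 - 3 = -8$)
$u{\left(c \right)} = - 8 c$ ($u{\left(c \right)} = c \left(-8\right) = - 8 c$)
$h{\left(D \right)} = - \frac{3 \left(- \frac{1}{2} - \frac{D}{4}\right)}{D}$ ($h{\left(D \right)} = \frac{\left(-2\right) \frac{1}{4} + D \left(- \frac{1}{4}\right)}{D \left(- \frac{1}{3}\right)} = \frac{- \frac{1}{2} - \frac{D}{4}}{\left(- \frac{1}{3}\right) D} = \left(- \frac{1}{2} - \frac{D}{4}\right) \left(- \frac{3}{D}\right) = - \frac{3 \left(- \frac{1}{2} - \frac{D}{4}\right)}{D}$)
$\left(h{\left(u{\left(-5 \right)} \right)} + 16\right)^{2} = \left(\frac{3 \left(2 - -40\right)}{4 \left(\left(-8\right) \left(-5\right)\right)} + 16\right)^{2} = \left(\frac{3 \left(2 + 40\right)}{4 \cdot 40} + 16\right)^{2} = \left(\frac{3}{4} \cdot \frac{1}{40} \cdot 42 + 16\right)^{2} = \left(\frac{63}{80} + 16\right)^{2} = \left(\frac{1343}{80}\right)^{2} = \frac{1803649}{6400}$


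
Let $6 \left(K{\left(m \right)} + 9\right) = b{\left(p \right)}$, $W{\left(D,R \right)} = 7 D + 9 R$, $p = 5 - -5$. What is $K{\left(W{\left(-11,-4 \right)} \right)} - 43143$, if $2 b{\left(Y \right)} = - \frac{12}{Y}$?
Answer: $- \frac{431521}{10} \approx -43152.0$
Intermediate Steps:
$p = 10$ ($p = 5 + 5 = 10$)
$b{\left(Y \right)} = - \frac{6}{Y}$ ($b{\left(Y \right)} = \frac{\left(-12\right) \frac{1}{Y}}{2} = - \frac{6}{Y}$)
$K{\left(m \right)} = - \frac{91}{10}$ ($K{\left(m \right)} = -9 + \frac{\left(-6\right) \frac{1}{10}}{6} = -9 + \frac{1}{6} \left(- \frac{3}{5}\right) = -9 - \frac{1}{10} = - \frac{91}{10}$)
$K{\left(W{\left(-11,-4 \right)} \right)} - 43143 = - \frac{91}{10} - 43143 = - \frac{431521}{10}$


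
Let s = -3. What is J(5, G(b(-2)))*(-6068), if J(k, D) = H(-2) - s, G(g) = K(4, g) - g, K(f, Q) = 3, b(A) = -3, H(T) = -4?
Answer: 6068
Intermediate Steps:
G(g) = 3 - g
J(k, D) = -1 (J(k, D) = -4 - 1*(-3) = -4 + 3 = -1)
J(5, G(b(-2)))*(-6068) = -1*(-6068) = 6068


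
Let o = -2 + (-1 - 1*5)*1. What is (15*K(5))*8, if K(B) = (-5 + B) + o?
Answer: -960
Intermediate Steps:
o = -8 (o = -2 + (-1 - 5)*1 = -2 - 6*1 = -2 - 6 = -8)
K(B) = -13 + B (K(B) = (-5 + B) - 8 = -13 + B)
(15*K(5))*8 = (15*(-13 + 5))*8 = (15*(-8))*8 = -120*8 = -960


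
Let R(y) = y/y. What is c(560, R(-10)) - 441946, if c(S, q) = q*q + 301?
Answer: -441644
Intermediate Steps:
R(y) = 1
c(S, q) = 301 + q² (c(S, q) = q² + 301 = 301 + q²)
c(560, R(-10)) - 441946 = (301 + 1²) - 441946 = (301 + 1) - 441946 = 302 - 441946 = -441644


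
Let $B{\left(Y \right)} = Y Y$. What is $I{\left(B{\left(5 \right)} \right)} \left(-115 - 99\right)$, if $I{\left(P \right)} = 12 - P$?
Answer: $2782$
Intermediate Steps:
$B{\left(Y \right)} = Y^{2}$
$I{\left(B{\left(5 \right)} \right)} \left(-115 - 99\right) = \left(12 - 5^{2}\right) \left(-115 - 99\right) = \left(12 - 25\right) \left(-214\right) = \left(-13\right) \left(-214\right) = 2782$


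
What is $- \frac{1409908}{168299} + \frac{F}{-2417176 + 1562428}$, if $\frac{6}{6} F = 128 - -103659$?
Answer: $- \frac{1222583291497}{143853233652} \approx -8.4988$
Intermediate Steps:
$F = 103787$ ($F = 128 - -103659 = 128 + 103659 = 103787$)
$- \frac{1409908}{168299} + \frac{F}{-2417176 + 1562428} = - \frac{1409908}{168299} + \frac{103787}{-2417176 + 1562428} = \left(-1409908\right) \frac{1}{168299} + \frac{103787}{-854748} = - \frac{1409908}{168299} + 103787 \left(- \frac{1}{854748}\right) = - \frac{1409908}{168299} - \frac{103787}{854748} = - \frac{1222583291497}{143853233652}$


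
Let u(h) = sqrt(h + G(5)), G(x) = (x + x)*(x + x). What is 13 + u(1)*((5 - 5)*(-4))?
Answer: 13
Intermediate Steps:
G(x) = 4*x**2 (G(x) = (2*x)*(2*x) = 4*x**2)
u(h) = sqrt(100 + h) (u(h) = sqrt(h + 4*5**2) = sqrt(h + 4*25) = sqrt(h + 100) = sqrt(100 + h))
13 + u(1)*((5 - 5)*(-4)) = 13 + sqrt(100 + 1)*((5 - 5)*(-4)) = 13 + sqrt(101)*(0*(-4)) = 13 + sqrt(101)*0 = 13 + 0 = 13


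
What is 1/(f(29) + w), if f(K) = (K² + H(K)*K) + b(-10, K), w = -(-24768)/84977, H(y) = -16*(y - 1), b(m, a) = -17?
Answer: -84977/1033975368 ≈ -8.2185e-5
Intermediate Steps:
H(y) = 16 - 16*y (H(y) = -16*(-1 + y) = 16 - 16*y)
w = 24768/84977 (w = -(-24768)/84977 = -1*(-24768/84977) = 24768/84977 ≈ 0.29147)
f(K) = -17 + K² + K*(16 - 16*K) (f(K) = (K² + (16 - 16*K)*K) - 17 = (K² + K*(16 - 16*K)) - 17 = -17 + K² + K*(16 - 16*K))
1/(f(29) + w) = 1/((-17 - 15*29² + 16*29) + 24768/84977) = 1/((-17 - 15*841 + 464) + 24768/84977) = 1/((-17 - 12615 + 464) + 24768/84977) = 1/(-12168 + 24768/84977) = 1/(-1033975368/84977) = -84977/1033975368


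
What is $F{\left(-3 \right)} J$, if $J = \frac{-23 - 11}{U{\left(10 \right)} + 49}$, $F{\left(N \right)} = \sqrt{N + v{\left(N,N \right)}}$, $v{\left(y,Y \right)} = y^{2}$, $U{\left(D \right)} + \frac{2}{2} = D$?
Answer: $- \frac{17 \sqrt{6}}{29} \approx -1.4359$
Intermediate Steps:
$U{\left(D \right)} = -1 + D$
$F{\left(N \right)} = \sqrt{N + N^{2}}$
$J = - \frac{17}{29}$ ($J = \frac{-23 - 11}{\left(-1 + 10\right) + 49} = - \frac{34}{9 + 49} = - \frac{34}{58} = \left(-34\right) \frac{1}{58} = - \frac{17}{29} \approx -0.58621$)
$F{\left(-3 \right)} J = \sqrt{- 3 \left(1 - 3\right)} \left(- \frac{17}{29}\right) = \sqrt{\left(-3\right) \left(-2\right)} \left(- \frac{17}{29}\right) = \sqrt{6} \left(- \frac{17}{29}\right) = - \frac{17 \sqrt{6}}{29}$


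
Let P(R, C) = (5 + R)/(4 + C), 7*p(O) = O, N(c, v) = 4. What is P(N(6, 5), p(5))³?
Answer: 9261/1331 ≈ 6.9579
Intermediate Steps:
p(O) = O/7
P(R, C) = (5 + R)/(4 + C)
P(N(6, 5), p(5))³ = ((5 + 4)/(4 + (⅐)*5))³ = (9/(4 + 5/7))³ = (9/(33/7))³ = ((7/33)*9)³ = (21/11)³ = 9261/1331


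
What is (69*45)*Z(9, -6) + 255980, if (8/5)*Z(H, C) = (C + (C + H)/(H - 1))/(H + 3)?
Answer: 65298005/256 ≈ 2.5507e+5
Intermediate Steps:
Z(H, C) = 5*(C + (C + H)/(-1 + H))/(8*(3 + H)) (Z(H, C) = 5*((C + (C + H)/(H - 1))/(H + 3))/8 = 5*((C + (C + H)/(-1 + H))/(3 + H))/8 = 5*(C + (C + H)/(-1 + H))/(8*(3 + H)))
(69*45)*Z(9, -6) + 255980 = (69*45)*((5/8)*9*(1 - 6)/(-3 + 9**2 + 2*9)) + 255980 = 3105*((5/8)*9*(-5)/(-3 + 81 + 18)) + 255980 = 3105*((5/8)*9*(-5)/96) + 255980 = 3105*((5/8)*9*(1/96)*(-5)) + 255980 = 3105*(-75/256) + 255980 = -232875/256 + 255980 = 65298005/256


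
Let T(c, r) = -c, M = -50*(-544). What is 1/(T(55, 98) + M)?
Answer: 1/27145 ≈ 3.6839e-5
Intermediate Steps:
M = 27200
1/(T(55, 98) + M) = 1/(-1*55 + 27200) = 1/(-55 + 27200) = 1/27145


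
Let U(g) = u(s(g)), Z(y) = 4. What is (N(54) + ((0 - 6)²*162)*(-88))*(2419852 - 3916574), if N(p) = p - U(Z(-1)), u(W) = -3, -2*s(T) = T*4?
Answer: 768056364798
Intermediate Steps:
s(T) = -2*T (s(T) = -T*4/2 = -2*T)
U(g) = -3
N(p) = 3 + p (N(p) = p - 1*(-3) = p + 3 = 3 + p)
(N(54) + ((0 - 6)²*162)*(-88))*(2419852 - 3916574) = ((3 + 54) + ((0 - 6)²*162)*(-88))*(2419852 - 3916574) = (57 + ((-6)²*162)*(-88))*(-1496722) = (57 + (36*162)*(-88))*(-1496722) = (57 + 5832*(-88))*(-1496722) = (57 - 513216)*(-1496722) = -513159*(-1496722) = 768056364798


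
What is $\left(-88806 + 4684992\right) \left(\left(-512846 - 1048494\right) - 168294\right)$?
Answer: $-7949719575924$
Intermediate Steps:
$\left(-88806 + 4684992\right) \left(\left(-512846 - 1048494\right) - 168294\right) = 4596186 \left(\left(-512846 - 1048494\right) - 168294\right) = 4596186 \left(-1561340 - 168294\right) = 4596186 \left(-1729634\right) = -7949719575924$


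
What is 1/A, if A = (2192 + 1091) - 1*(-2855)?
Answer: 1/6138 ≈ 0.00016292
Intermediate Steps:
A = 6138 (A = 3283 + 2855 = 6138)
1/A = 1/6138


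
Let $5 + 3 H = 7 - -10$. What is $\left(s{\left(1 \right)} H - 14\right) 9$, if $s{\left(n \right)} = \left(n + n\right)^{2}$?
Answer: $18$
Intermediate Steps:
$s{\left(n \right)} = 4 n^{2}$ ($s{\left(n \right)} = \left(2 n\right)^{2} = 4 n^{2}$)
$H = 4$ ($H = - \frac{5}{3} + \frac{7 - -10}{3} = - \frac{5}{3} + \frac{7 + 10}{3} = - \frac{5}{3} + \frac{1}{3} \cdot 17 = - \frac{5}{3} + \frac{17}{3} = 4$)
$\left(s{\left(1 \right)} H - 14\right) 9 = \left(4 \cdot 1^{2} \cdot 4 - 14\right) 9 = \left(4 \cdot 1 \cdot 4 - 14\right) 9 = \left(4 \cdot 4 - 14\right) 9 = \left(16 - 14\right) 9 = 2 \cdot 9 = 18$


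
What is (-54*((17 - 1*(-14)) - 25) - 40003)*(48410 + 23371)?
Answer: -2894712387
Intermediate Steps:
(-54*((17 - 1*(-14)) - 25) - 40003)*(48410 + 23371) = (-54*((17 + 14) - 25) - 40003)*71781 = (-54*(31 - 25) - 40003)*71781 = (-54*6 - 40003)*71781 = (-324 - 40003)*71781 = -40327*71781 = -2894712387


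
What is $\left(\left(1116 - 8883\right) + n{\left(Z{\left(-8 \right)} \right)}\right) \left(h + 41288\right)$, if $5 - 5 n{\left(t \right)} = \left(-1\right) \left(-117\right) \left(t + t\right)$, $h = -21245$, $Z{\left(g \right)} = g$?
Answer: $- \frac{740749194}{5} \approx -1.4815 \cdot 10^{8}$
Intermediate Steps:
$n{\left(t \right)} = 1 - \frac{234 t}{5}$ ($n{\left(t \right)} = 1 - \frac{\left(-1\right) \left(-117\right) \left(t + t\right)}{5} = 1 - \frac{117 \cdot 2 t}{5} = 1 - \frac{234 t}{5}$)
$\left(\left(1116 - 8883\right) + n{\left(Z{\left(-8 \right)} \right)}\right) \left(h + 41288\right) = \left(\left(1116 - 8883\right) + \left(1 - - \frac{1872}{5}\right)\right) \left(-21245 + 41288\right) = \left(-7767 + \left(1 + \frac{1872}{5}\right)\right) 20043 = \left(-7767 + \frac{1877}{5}\right) 20043 = \left(- \frac{36958}{5}\right) 20043 = - \frac{740749194}{5}$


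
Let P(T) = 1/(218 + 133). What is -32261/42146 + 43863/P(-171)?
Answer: 648876117037/42146 ≈ 1.5396e+7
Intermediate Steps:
P(T) = 1/351
-32261/42146 + 43863/P(-171) = -32261/42146 + 43863/(1/351) = -32261*1/42146 + 43863*351 = -32261/42146 + 15395913 = 648876117037/42146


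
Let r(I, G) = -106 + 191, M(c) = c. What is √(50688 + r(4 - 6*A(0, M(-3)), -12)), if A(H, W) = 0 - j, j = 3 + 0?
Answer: √50773 ≈ 225.33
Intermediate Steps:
j = 3
A(H, W) = -3 (A(H, W) = 0 - 1*3 = 0 - 3 = -3)
r(I, G) = 85
√(50688 + r(4 - 6*A(0, M(-3)), -12)) = √(50688 + 85) = √50773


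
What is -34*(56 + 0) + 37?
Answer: -1867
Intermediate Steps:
-34*(56 + 0) + 37 = -34*56 + 37 = -1904 + 37 = -1867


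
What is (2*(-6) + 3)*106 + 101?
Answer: -853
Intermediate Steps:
(2*(-6) + 3)*106 + 101 = (-12 + 3)*106 + 101 = -9*106 + 101 = -954 + 101 = -853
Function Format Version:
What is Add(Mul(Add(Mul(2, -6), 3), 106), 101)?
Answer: -853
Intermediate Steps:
Add(Mul(Add(Mul(2, -6), 3), 106), 101) = Add(Mul(Add(-12, 3), 106), 101) = Add(Mul(-9, 106), 101) = Add(-954, 101) = -853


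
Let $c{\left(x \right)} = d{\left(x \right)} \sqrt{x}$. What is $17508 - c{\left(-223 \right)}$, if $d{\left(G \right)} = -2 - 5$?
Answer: $17508 + 7 i \sqrt{223} \approx 17508.0 + 104.53 i$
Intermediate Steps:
$d{\left(G \right)} = -7$ ($d{\left(G \right)} = -2 - 5 = -7$)
$c{\left(x \right)} = - 7 \sqrt{x}$
$17508 - c{\left(-223 \right)} = 17508 - - 7 \sqrt{-223} = 17508 - - 7 i \sqrt{223} = 17508 + 7 i \sqrt{223}$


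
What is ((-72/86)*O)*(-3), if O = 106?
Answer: 11448/43 ≈ 266.23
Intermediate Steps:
((-72/86)*O)*(-3) = (-72/86*106)*(-3) = (-72*1/86*106)*(-3) = -36/43*106*(-3) = -3816/43*(-3) = 11448/43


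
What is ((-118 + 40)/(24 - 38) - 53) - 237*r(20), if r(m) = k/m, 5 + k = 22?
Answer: -34843/140 ≈ -248.88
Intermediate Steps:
k = 17 (k = -5 + 22 = 17)
r(m) = 17/m
((-118 + 40)/(24 - 38) - 53) - 237*r(20) = ((-118 + 40)/(24 - 38) - 53) - 4029/20 = (-78/(-14) - 53) - 4029/20 = (-78*(-1/14) - 53) - 237*17/20 = (39/7 - 53) - 4029/20 = -332/7 - 4029/20 = -34843/140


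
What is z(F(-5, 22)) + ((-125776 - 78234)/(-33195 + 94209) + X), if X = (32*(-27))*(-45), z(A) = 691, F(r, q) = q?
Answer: 1207090492/30507 ≈ 39568.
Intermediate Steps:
X = 38880 (X = -864*(-45) = 38880)
z(F(-5, 22)) + ((-125776 - 78234)/(-33195 + 94209) + X) = 691 + ((-125776 - 78234)/(-33195 + 94209) + 38880) = 691 + (-204010/61014 + 38880) = 691 + (-204010*1/61014 + 38880) = 691 + (-102005/30507 + 38880) = 691 + 1186010155/30507 = 1207090492/30507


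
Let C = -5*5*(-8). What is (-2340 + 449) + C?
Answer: -1691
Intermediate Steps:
C = 200 (C = -25*(-8) = 200)
(-2340 + 449) + C = (-2340 + 449) + 200 = -1891 + 200 = -1691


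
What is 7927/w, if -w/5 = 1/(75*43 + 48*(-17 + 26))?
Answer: -28989039/5 ≈ -5.7978e+6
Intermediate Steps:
w = -5/3657 (w = -5/(75*43 + 48*(-17 + 26)) = -5/(3225 + 48*9) = -5/(3225 + 432) = -5/3657 ≈ -0.0013672)
7927/w = 7927/(-5/3657) = 7927*(-3657/5) = -28989039/5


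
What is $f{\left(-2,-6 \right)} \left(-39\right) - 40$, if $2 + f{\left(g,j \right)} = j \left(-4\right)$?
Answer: $-898$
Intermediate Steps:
$f{\left(g,j \right)} = -2 - 4 j$ ($f{\left(g,j \right)} = -2 + j \left(-4\right) = -2 - 4 j$)
$f{\left(-2,-6 \right)} \left(-39\right) - 40 = \left(-2 - -24\right) \left(-39\right) - 40 = \left(-2 + 24\right) \left(-39\right) - 40 = 22 \left(-39\right) - 40 = -858 - 40 = -898$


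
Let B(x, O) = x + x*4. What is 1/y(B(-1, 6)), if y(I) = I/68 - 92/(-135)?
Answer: 9180/5581 ≈ 1.6449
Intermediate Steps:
B(x, O) = 5*x (B(x, O) = x + 4*x = 5*x)
y(I) = 92/135 + I/68 (y(I) = I*(1/68) - 92*(-1/135) = I/68 + 92/135 = 92/135 + I/68)
1/y(B(-1, 6)) = 1/(92/135 + (5*(-1))/68) = 1/(92/135 + (1/68)*(-5)) = 1/(92/135 - 5/68) = 1/(5581/9180) = 9180/5581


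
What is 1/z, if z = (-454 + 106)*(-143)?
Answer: 1/49764 ≈ 2.0095e-5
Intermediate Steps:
z = 49764 (z = -348*(-143) = 49764)
1/z = 1/49764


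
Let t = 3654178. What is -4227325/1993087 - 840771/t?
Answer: -17123127763927/7283094667486 ≈ -2.3511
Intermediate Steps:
-4227325/1993087 - 840771/t = -4227325/1993087 - 840771/3654178 = -17123127763927/7283094667486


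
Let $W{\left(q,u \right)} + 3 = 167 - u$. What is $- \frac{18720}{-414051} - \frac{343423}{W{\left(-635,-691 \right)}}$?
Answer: $- \frac{47392876991}{118004535} \approx -401.62$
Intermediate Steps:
$W{\left(q,u \right)} = 164 - u$ ($W{\left(q,u \right)} = -3 - \left(-167 + u\right) = 164 - u$)
$- \frac{18720}{-414051} - \frac{343423}{W{\left(-635,-691 \right)}} = - \frac{18720}{-414051} - \frac{343423}{164 - -691} = \left(-18720\right) \left(- \frac{1}{414051}\right) - \frac{343423}{164 + 691} = \frac{6240}{138017} - \frac{343423}{855} = - \frac{47392876991}{118004535}$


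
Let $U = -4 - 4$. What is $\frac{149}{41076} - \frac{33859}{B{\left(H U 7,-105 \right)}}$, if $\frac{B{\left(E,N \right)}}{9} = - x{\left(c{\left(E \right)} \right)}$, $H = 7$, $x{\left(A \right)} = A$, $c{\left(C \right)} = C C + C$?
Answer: $\frac{904949}{32121432} \approx 0.028173$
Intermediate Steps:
$c{\left(C \right)} = C + C^{2}$ ($c{\left(C \right)} = C^{2} + C = C + C^{2}$)
$U = -8$ ($U = -4 - 4 = -8$)
$B{\left(E,N \right)} = - 9 E \left(1 + E\right)$ ($B{\left(E,N \right)} = 9 \left(- E \left(1 + E\right)\right) = - 9 E \left(1 + E\right)$)
$\frac{149}{41076} - \frac{33859}{B{\left(H U 7,-105 \right)}} = \frac{149}{41076} - \frac{33859}{\left(-9\right) 7 \left(-8\right) 7 \left(1 + 7 \left(-8\right) 7\right)} = 149 \cdot \frac{1}{41076} - \frac{33859}{\left(-9\right) \left(\left(-56\right) 7\right) \left(1 - 392\right)} = \frac{149}{41076} - \frac{33859}{\left(-9\right) \left(-392\right) \left(1 - 392\right)} = \frac{149}{41076} - \frac{33859}{\left(-9\right) \left(-392\right) \left(-391\right)} = \frac{149}{41076} - \frac{33859}{-1379448} = \frac{149}{41076} - - \frac{691}{28152} = \frac{149}{41076} + \frac{691}{28152} = \frac{904949}{32121432}$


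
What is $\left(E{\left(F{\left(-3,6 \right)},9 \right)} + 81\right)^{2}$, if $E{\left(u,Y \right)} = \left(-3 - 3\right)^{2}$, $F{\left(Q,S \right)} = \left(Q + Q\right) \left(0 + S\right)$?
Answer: $13689$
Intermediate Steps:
$F{\left(Q,S \right)} = 2 Q S$
$E{\left(u,Y \right)} = 36$ ($E{\left(u,Y \right)} = \left(-6\right)^{2} = 36$)
$\left(E{\left(F{\left(-3,6 \right)},9 \right)} + 81\right)^{2} = \left(36 + 81\right)^{2} = 117^{2} = 13689$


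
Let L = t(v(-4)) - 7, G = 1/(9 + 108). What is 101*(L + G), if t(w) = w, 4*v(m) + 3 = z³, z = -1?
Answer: -94435/117 ≈ -807.14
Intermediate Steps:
G = 1/117 ≈ 0.0085470
v(m) = -1 (v(m) = -¾ + (¼)*(-1)³ = -¾ + (¼)*(-1) = -¾ - ¼ = -1)
L = -8 (L = -1 - 7 = -8)
101*(L + G) = 101*(-8 + 1/117) = 101*(-935/117) = -94435/117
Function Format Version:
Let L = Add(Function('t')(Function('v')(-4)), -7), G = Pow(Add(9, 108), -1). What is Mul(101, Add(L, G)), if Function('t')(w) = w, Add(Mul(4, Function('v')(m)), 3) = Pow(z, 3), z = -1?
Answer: Rational(-94435, 117) ≈ -807.14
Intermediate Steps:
G = Rational(1, 117) (G = Pow(117, -1) = Rational(1, 117) ≈ 0.0085470)
Function('v')(m) = -1 (Function('v')(m) = Add(Rational(-3, 4), Mul(Rational(1, 4), Pow(-1, 3))) = Add(Rational(-3, 4), Mul(Rational(1, 4), -1)) = Add(Rational(-3, 4), Rational(-1, 4)) = -1)
L = -8 (L = Add(-1, -7) = -8)
Mul(101, Add(L, G)) = Mul(101, Add(-8, Rational(1, 117))) = Mul(101, Rational(-935, 117)) = Rational(-94435, 117)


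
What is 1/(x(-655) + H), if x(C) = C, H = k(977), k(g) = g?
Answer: 1/322 ≈ 0.0031056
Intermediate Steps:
H = 977
1/(x(-655) + H) = 1/(-655 + 977) = 1/322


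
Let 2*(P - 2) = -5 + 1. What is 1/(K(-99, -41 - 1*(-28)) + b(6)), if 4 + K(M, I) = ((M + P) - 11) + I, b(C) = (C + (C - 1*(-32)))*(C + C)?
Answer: 1/401 ≈ 0.0024938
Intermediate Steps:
P = 0 (P = 2 + (-5 + 1)/2 = 2 + (½)*(-4) = 2 - 2 = 0)
b(C) = 2*C*(32 + 2*C) (b(C) = (C + (C + 32))*(2*C) = (C + (32 + C))*(2*C) = (32 + 2*C)*(2*C) = 2*C*(32 + 2*C))
K(M, I) = -15 + I + M (K(M, I) = -4 + (((M + 0) - 11) + I) = -4 + ((M - 11) + I) = -4 + ((-11 + M) + I) = -4 + (-11 + I + M) = -15 + I + M)
1/(K(-99, -41 - 1*(-28)) + b(6)) = 1/((-15 + (-41 - 1*(-28)) - 99) + 4*6*(16 + 6)) = 1/((-15 + (-41 + 28) - 99) + 4*6*22) = 1/((-15 - 13 - 99) + 528) = 1/(-127 + 528) = 1/401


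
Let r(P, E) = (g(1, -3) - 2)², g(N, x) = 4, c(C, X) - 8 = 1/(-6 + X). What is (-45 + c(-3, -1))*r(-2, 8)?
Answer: -1040/7 ≈ -148.57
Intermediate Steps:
c(C, X) = 8 + 1/(-6 + X)
r(P, E) = 4 (r(P, E) = (4 - 2)² = 2² = 4)
(-45 + c(-3, -1))*r(-2, 8) = (-45 + (-47 + 8*(-1))/(-6 - 1))*4 = (-45 + (-47 - 8)/(-7))*4 = (-45 - ⅐*(-55))*4 = (-45 + 55/7)*4 = -260/7*4 = -1040/7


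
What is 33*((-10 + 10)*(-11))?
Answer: 0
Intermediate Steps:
33*((-10 + 10)*(-11)) = 33*(0*(-11)) = 33*0 = 0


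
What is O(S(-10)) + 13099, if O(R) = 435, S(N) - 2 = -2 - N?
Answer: 13534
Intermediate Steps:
S(N) = -N (S(N) = 2 + (-2 - N) = -N)
O(S(-10)) + 13099 = 435 + 13099 = 13534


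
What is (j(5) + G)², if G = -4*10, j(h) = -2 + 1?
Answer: 1681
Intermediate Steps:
j(h) = -1
G = -40
(j(5) + G)² = (-1 - 40)² = (-41)² = 1681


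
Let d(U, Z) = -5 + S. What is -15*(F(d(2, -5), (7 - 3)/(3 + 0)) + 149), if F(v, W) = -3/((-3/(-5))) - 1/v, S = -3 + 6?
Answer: -4335/2 ≈ -2167.5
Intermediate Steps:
S = 3
d(U, Z) = -2 (d(U, Z) = -5 + 3 = -2)
F(v, W) = -5 - 1/v (F(v, W) = -3/((-3*(-⅕))) - 1/v = -3/⅗ - 1/v = -3*5/3 - 1/v = -5 - 1/v)
-15*(F(d(2, -5), (7 - 3)/(3 + 0)) + 149) = -15*((-5 - 1/(-2)) + 149) = -15*((-5 - 1*(-½)) + 149) = -15*((-5 + ½) + 149) = -15*(-9/2 + 149) = -15*289/2 = -4335/2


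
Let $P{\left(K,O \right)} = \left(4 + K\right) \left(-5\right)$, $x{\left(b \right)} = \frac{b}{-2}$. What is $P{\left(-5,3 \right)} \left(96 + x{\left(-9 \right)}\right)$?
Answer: $\frac{1005}{2} \approx 502.5$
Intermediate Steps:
$x{\left(b \right)} = - \frac{b}{2}$ ($x{\left(b \right)} = b \left(- \frac{1}{2}\right) = - \frac{b}{2}$)
$P{\left(K,O \right)} = -20 - 5 K$
$P{\left(-5,3 \right)} \left(96 + x{\left(-9 \right)}\right) = \left(-20 - -25\right) \left(96 - - \frac{9}{2}\right) = \left(-20 + 25\right) \left(96 + \frac{9}{2}\right) = 5 \cdot \frac{201}{2} = \frac{1005}{2}$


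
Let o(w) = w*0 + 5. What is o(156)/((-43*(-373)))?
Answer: 5/16039 ≈ 0.00031174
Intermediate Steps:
o(w) = 5 (o(w) = 0 + 5 = 5)
o(156)/((-43*(-373))) = 5/((-43*(-373))) = 5/16039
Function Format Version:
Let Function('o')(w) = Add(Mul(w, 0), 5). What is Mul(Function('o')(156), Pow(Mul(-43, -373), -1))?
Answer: Rational(5, 16039) ≈ 0.00031174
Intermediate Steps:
Function('o')(w) = 5 (Function('o')(w) = Add(0, 5) = 5)
Mul(Function('o')(156), Pow(Mul(-43, -373), -1)) = Mul(5, Pow(Mul(-43, -373), -1)) = Mul(5, Pow(16039, -1)) = Mul(5, Rational(1, 16039)) = Rational(5, 16039)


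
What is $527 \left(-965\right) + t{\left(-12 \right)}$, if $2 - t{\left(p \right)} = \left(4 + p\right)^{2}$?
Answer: $-508617$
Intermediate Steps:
$t{\left(p \right)} = 2 - \left(4 + p\right)^{2}$
$527 \left(-965\right) + t{\left(-12 \right)} = 527 \left(-965\right) + \left(2 - \left(4 - 12\right)^{2}\right) = -508555 + \left(2 - \left(-8\right)^{2}\right) = -508555 + \left(2 - 64\right) = -508555 - 62 = -508617$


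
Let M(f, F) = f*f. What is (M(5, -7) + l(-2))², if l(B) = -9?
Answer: 256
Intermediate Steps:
M(f, F) = f²
(M(5, -7) + l(-2))² = (5² - 9)² = (25 - 9)² = 16² = 256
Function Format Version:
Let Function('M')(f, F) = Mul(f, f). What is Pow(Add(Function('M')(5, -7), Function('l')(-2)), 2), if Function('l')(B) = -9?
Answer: 256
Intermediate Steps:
Function('M')(f, F) = Pow(f, 2)
Pow(Add(Function('M')(5, -7), Function('l')(-2)), 2) = Pow(Add(Pow(5, 2), -9), 2) = Pow(Add(25, -9), 2) = Pow(16, 2) = 256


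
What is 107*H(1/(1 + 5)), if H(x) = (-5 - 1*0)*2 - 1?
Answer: -1177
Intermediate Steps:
H(x) = -11 (H(x) = (-5 + 0)*2 - 1 = -5*2 - 1 = -10 - 1 = -11)
107*H(1/(1 + 5)) = 107*(-11) = -1177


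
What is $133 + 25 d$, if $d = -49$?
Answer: $-1092$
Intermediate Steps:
$133 + 25 d = 133 + 25 \left(-49\right) = 133 - 1225 = -1092$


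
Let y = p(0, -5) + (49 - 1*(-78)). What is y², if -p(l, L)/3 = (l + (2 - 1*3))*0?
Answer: 16129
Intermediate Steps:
p(l, L) = 0 (p(l, L) = -3*(l + (2 - 1*3))*0 = -3*(l + (2 - 3))*0 = -3*(l - 1)*0 = -3*(-1 + l)*0 = -3*0 = 0)
y = 127 (y = 0 + (49 - 1*(-78)) = 0 + (49 + 78) = 0 + 127 = 127)
y² = 127² = 16129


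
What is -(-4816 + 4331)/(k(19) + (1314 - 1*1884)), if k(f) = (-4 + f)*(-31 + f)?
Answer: -97/150 ≈ -0.64667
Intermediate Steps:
k(f) = (-31 + f)*(-4 + f)
-(-4816 + 4331)/(k(19) + (1314 - 1*1884)) = -(-4816 + 4331)/((124 + 19² - 35*19) + (1314 - 1*1884)) = -(-485)/((124 + 361 - 665) + (1314 - 1884)) = -(-485)/(-180 - 570) = -(-485)/(-750) = -(-485)*(-1)/750 = -1*97/150 = -97/150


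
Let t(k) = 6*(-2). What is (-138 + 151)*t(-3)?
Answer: -156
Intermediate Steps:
t(k) = -12
(-138 + 151)*t(-3) = (-138 + 151)*(-12) = 13*(-12) = -156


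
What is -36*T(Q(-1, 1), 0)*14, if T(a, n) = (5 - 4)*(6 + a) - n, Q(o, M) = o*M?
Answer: -2520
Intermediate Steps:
Q(o, M) = M*o
T(a, n) = 6 + a - n (T(a, n) = 1*(6 + a) - n = (6 + a) - n = 6 + a - n)
-36*T(Q(-1, 1), 0)*14 = -36*(6 + 1*(-1) - 1*0)*14 = -36*(6 - 1 + 0)*14 = -36*5*14 = -180*14 = -2520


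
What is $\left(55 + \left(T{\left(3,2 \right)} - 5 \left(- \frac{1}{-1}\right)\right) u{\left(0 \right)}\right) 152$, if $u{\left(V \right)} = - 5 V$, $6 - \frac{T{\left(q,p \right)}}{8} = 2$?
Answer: $8360$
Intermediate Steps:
$T{\left(q,p \right)} = 32$ ($T{\left(q,p \right)} = 48 - 16 = 32$)
$\left(55 + \left(T{\left(3,2 \right)} - 5 \left(- \frac{1}{-1}\right)\right) u{\left(0 \right)}\right) 152 = \left(55 + \left(32 - 5 \left(- \frac{1}{-1}\right)\right) \left(\left(-5\right) 0\right)\right) 152 = \left(55 + \left(32 - 5 \left(\left(-1\right) \left(-1\right)\right)\right) 0\right) 152 = \left(55 + \left(32 - 5\right) 0\right) 152 = \left(55 + 27 \cdot 0\right) 152 = \left(55 + 0\right) 152 = 55 \cdot 152 = 8360$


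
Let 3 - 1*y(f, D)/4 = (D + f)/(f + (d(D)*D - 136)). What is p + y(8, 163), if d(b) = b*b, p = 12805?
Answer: 55505543039/4330619 ≈ 12817.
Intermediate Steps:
d(b) = b²
y(f, D) = 12 - 4*(D + f)/(-136 + f + D³) (y(f, D) = 12 - 4*(D + f)/(f + (D²*D - 136)) = 12 - 4*(D + f)/(f + (D³ - 136)) = 12 - 4*(D + f)/(f + (-136 + D³)) = 12 - 4*(D + f)/(-136 + f + D³))
p + y(8, 163) = 12805 + 4*(-408 - 1*163 + 2*8 + 3*163³)/(-136 + 8 + 163³) = 12805 + 4*(-408 - 163 + 16 + 3*4330747)/(-136 + 8 + 4330747) = 12805 + 4*(-408 - 163 + 16 + 12992241)/4330619 = 12805 + 4*(1/4330619)*12991686 = 12805 + 51966744/4330619 = 55505543039/4330619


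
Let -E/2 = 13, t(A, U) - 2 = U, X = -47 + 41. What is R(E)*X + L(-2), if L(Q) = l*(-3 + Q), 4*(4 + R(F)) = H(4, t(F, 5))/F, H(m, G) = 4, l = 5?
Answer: -10/13 ≈ -0.76923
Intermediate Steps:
X = -6
t(A, U) = 2 + U
E = -26 (E = -2*13 = -26)
R(F) = -4 + 1/F (R(F) = -4 + (4/F)/4 = -4 + 1/F)
L(Q) = -15 + 5*Q (L(Q) = 5*(-3 + Q) = -15 + 5*Q)
R(E)*X + L(-2) = (-4 + 1/(-26))*(-6) + (-15 + 5*(-2)) = (-4 - 1/26)*(-6) + (-15 - 10) = -105/26*(-6) - 25 = 315/13 - 25 = -10/13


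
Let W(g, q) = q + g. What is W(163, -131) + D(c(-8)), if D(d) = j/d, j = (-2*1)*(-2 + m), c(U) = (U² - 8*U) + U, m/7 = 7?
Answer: 1873/60 ≈ 31.217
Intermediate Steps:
m = 49 (m = 7*7 = 49)
c(U) = U² - 7*U
W(g, q) = g + q
j = -94 (j = (-2*1)*(-2 + 49) = -2*47 = -94)
D(d) = -94/d
W(163, -131) + D(c(-8)) = (163 - 131) - 94*(-1/(8*(-7 - 8))) = 32 - 94/((-8*(-15))) = 32 - 94/120 = 32 - 94*1/120 = 32 - 47/60 = 1873/60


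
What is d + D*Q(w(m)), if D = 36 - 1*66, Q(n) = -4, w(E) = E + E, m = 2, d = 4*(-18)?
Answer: 48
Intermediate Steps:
d = -72
w(E) = 2*E
D = -30 (D = 36 - 66 = -30)
d + D*Q(w(m)) = -72 - 30*(-4) = -72 + 120 = 48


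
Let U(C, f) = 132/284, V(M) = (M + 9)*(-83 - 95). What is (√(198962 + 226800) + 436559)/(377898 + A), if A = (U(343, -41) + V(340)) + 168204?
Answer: 30995689/34362613 + 71*√425762/34362613 ≈ 0.90337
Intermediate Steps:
V(M) = -1602 - 178*M (V(M) = (9 + M)*(-178) = -1602 - 178*M)
U(C, f) = 33/71 (U(C, f) = 132*(1/284) = 33/71)
A = 7531855/71 (A = (33/71 + (-1602 - 178*340)) + 168204 = (33/71 + (-1602 - 60520)) + 168204 = (33/71 - 62122) + 168204 = -4410629/71 + 168204 = 7531855/71 ≈ 1.0608e+5)
(√(198962 + 226800) + 436559)/(377898 + A) = (√(198962 + 226800) + 436559)/(377898 + 7531855/71) = (√425762 + 436559)/(34362613/71) = (436559 + √425762)*(71/34362613) = 30995689/34362613 + 71*√425762/34362613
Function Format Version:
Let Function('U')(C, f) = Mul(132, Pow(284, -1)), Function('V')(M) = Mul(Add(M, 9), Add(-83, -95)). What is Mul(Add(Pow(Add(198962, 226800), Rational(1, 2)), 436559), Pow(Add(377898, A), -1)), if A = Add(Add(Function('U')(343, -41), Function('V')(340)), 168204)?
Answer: Add(Rational(30995689, 34362613), Mul(Rational(71, 34362613), Pow(425762, Rational(1, 2)))) ≈ 0.90337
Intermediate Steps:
Function('V')(M) = Add(-1602, Mul(-178, M)) (Function('V')(M) = Mul(Add(9, M), -178) = Add(-1602, Mul(-178, M)))
Function('U')(C, f) = Rational(33, 71) (Function('U')(C, f) = Mul(132, Rational(1, 284)) = Rational(33, 71))
A = Rational(7531855, 71) (A = Add(Add(Rational(33, 71), Add(-1602, Mul(-178, 340))), 168204) = Add(Add(Rational(33, 71), Add(-1602, -60520)), 168204) = Add(Add(Rational(33, 71), -62122), 168204) = Add(Rational(-4410629, 71), 168204) = Rational(7531855, 71) ≈ 1.0608e+5)
Mul(Add(Pow(Add(198962, 226800), Rational(1, 2)), 436559), Pow(Add(377898, A), -1)) = Mul(Add(Pow(Add(198962, 226800), Rational(1, 2)), 436559), Pow(Add(377898, Rational(7531855, 71)), -1)) = Mul(Add(Pow(425762, Rational(1, 2)), 436559), Pow(Rational(34362613, 71), -1)) = Mul(Add(436559, Pow(425762, Rational(1, 2))), Rational(71, 34362613)) = Add(Rational(30995689, 34362613), Mul(Rational(71, 34362613), Pow(425762, Rational(1, 2))))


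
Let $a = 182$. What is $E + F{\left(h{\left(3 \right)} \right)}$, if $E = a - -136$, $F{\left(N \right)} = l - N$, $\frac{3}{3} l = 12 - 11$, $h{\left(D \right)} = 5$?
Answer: $314$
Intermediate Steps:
$l = 1$ ($l = 12 - 11 = 1$)
$F{\left(N \right)} = 1 - N$
$E = 318$ ($E = 182 - -136 = 182 + 136 = 318$)
$E + F{\left(h{\left(3 \right)} \right)} = 318 + \left(1 - 5\right) = 318 - 4 = 314$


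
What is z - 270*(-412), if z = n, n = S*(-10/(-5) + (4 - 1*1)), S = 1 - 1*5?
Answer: 111220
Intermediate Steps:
S = -4 (S = 1 - 5 = -4)
n = -20 (n = -4*(-10/(-5) + (4 - 1*1)) = -4*(-10*(-⅕) + (4 - 1)) = -4*(2 + 3) = -4*5 = -20)
z = -20
z - 270*(-412) = -20 - 270*(-412) = -20 + 111240 = 111220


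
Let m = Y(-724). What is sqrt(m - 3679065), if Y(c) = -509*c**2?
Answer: I*sqrt(270484649) ≈ 16446.0*I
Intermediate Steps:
m = -266805584 (m = -509*(-724)**2 = -509*524176 = -266805584)
sqrt(m - 3679065) = sqrt(-266805584 - 3679065) = sqrt(-270484649) = I*sqrt(270484649)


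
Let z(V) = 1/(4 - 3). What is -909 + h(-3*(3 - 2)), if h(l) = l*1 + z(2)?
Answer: -911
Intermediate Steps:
z(V) = 1 (z(V) = 1/1 = 1)
h(l) = 1 + l (h(l) = l*1 + 1 = l + 1 = 1 + l)
-909 + h(-3*(3 - 2)) = -909 + (1 - 3*(3 - 2)) = -909 + (1 - 3*1) = -909 + (1 - 3) = -909 - 2 = -911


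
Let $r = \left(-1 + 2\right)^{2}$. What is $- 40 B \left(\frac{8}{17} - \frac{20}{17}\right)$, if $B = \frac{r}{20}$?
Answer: $\frac{24}{17} \approx 1.4118$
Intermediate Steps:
$r = 1$ ($r = 1^{2} = 1$)
$B = \frac{1}{20}$ ($B = 1 \cdot \frac{1}{20} = \frac{1}{20} \approx 0.05$)
$- 40 B \left(\frac{8}{17} - \frac{20}{17}\right) = \left(-40\right) \frac{1}{20} \left(\frac{8}{17} - \frac{20}{17}\right) = - 2 \left(8 \cdot \frac{1}{17} - \frac{20}{17}\right) = - 2 \left(\frac{8}{17} - \frac{20}{17}\right) = \left(-2\right) \left(- \frac{12}{17}\right) = \frac{24}{17}$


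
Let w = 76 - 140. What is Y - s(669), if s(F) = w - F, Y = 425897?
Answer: 426630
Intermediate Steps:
w = -64
s(F) = -64 - F
Y - s(669) = 425897 - (-64 - 1*669) = 425897 - (-64 - 669) = 425897 - 1*(-733) = 425897 + 733 = 426630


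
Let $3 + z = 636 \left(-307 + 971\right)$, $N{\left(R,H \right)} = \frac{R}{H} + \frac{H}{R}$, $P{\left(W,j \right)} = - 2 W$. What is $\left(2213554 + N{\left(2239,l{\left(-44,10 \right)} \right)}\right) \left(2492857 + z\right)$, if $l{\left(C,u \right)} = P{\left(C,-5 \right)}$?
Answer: $\frac{635717239737712347}{98516} \approx 6.4529 \cdot 10^{12}$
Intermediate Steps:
$l{\left(C,u \right)} = - 2 C$
$N{\left(R,H \right)} = \frac{H}{R} + \frac{R}{H}$
$z = 422301$ ($z = -3 + 636 \left(-307 + 971\right) = -3 + 636 \cdot 664 = -3 + 422304 = 422301$)
$\left(2213554 + N{\left(2239,l{\left(-44,10 \right)} \right)}\right) \left(2492857 + z\right) = \left(2213554 + \left(\frac{\left(-2\right) \left(-44\right)}{2239} + \frac{2239}{\left(-2\right) \left(-44\right)}\right)\right) \left(2492857 + 422301\right) = \left(2213554 + \left(88 \cdot \frac{1}{2239} + \frac{2239}{88}\right)\right) 2915158 = \left(2213554 + \left(\frac{88}{2239} + 2239 \cdot \frac{1}{88}\right)\right) 2915158 = \left(2213554 + \left(\frac{88}{2239} + \frac{2239}{88}\right)\right) 2915158 = \left(2213554 + \frac{5020865}{197032}\right) 2915158 = \frac{436145992593}{197032} \cdot 2915158 = \frac{635717239737712347}{98516}$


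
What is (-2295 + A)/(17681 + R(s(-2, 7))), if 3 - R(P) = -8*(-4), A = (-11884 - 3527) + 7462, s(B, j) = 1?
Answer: -2561/4413 ≈ -0.58033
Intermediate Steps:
A = -7949 (A = -15411 + 7462 = -7949)
R(P) = -29 (R(P) = 3 - (-8)*(-4) = 3 - 1*32 = 3 - 32 = -29)
(-2295 + A)/(17681 + R(s(-2, 7))) = (-2295 - 7949)/(17681 - 29) = -10244/17652 = -10244*1/17652 = -2561/4413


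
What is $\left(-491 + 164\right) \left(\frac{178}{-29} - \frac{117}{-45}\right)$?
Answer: $\frac{167751}{145} \approx 1156.9$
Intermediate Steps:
$\left(-491 + 164\right) \left(\frac{178}{-29} - \frac{117}{-45}\right) = - 327 \left(178 \left(- \frac{1}{29}\right) - - \frac{13}{5}\right) = - 327 \left(- \frac{178}{29} + \frac{13}{5}\right) = \left(-327\right) \left(- \frac{513}{145}\right) = \frac{167751}{145}$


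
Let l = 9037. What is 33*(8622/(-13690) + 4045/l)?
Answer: -371925906/61858265 ≈ -6.0126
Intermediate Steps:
33*(8622/(-13690) + 4045/l) = 33*(8622/(-13690) + 4045/9037) = 33*(8622*(-1/13690) + 4045*(1/9037)) = 33*(-4311/6845 + 4045/9037) = 33*(-11270482/61858265) = -371925906/61858265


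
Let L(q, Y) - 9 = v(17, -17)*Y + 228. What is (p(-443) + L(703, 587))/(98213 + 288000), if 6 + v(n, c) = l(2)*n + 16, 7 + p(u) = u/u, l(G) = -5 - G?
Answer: -63752/386213 ≈ -0.16507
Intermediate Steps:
p(u) = -6 (p(u) = -7 + u/u = -7 + 1 = -6)
v(n, c) = 10 - 7*n (v(n, c) = -6 + ((-5 - 1*2)*n + 16) = -6 + ((-5 - 2)*n + 16) = -6 + (-7*n + 16) = -6 + (16 - 7*n) = 10 - 7*n)
L(q, Y) = 237 - 109*Y (L(q, Y) = 9 + ((10 - 7*17)*Y + 228) = 9 + ((10 - 119)*Y + 228) = 9 + (-109*Y + 228) = 9 + (228 - 109*Y) = 237 - 109*Y)
(p(-443) + L(703, 587))/(98213 + 288000) = (-6 + (237 - 109*587))/(98213 + 288000) = (-6 + (237 - 63983))/386213 = (-6 - 63746)*(1/386213) = -63752*1/386213 = -63752/386213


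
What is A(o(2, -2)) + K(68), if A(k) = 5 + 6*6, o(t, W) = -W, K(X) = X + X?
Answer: 177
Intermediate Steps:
K(X) = 2*X
A(k) = 41 (A(k) = 5 + 36 = 41)
A(o(2, -2)) + K(68) = 41 + 2*68 = 41 + 136 = 177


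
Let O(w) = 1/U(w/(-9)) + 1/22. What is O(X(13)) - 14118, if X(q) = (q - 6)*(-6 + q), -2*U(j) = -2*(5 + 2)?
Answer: -2174143/154 ≈ -14118.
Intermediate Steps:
U(j) = 7 (U(j) = -(-1)*(5 + 2) = -(-1)*7 = -½*(-14) = 7)
X(q) = (-6 + q)² (X(q) = (-6 + q)*(-6 + q) = (-6 + q)²)
O(w) = 29/154 (O(w) = 1/7 + 1/22 = ⅐ + 1/22 = 29/154)
O(X(13)) - 14118 = 29/154 - 14118 = -2174143/154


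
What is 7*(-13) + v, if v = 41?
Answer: -50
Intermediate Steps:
7*(-13) + v = 7*(-13) + 41 = -91 + 41 = -50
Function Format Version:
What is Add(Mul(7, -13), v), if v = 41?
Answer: -50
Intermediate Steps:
Add(Mul(7, -13), v) = Add(Mul(7, -13), 41) = Add(-91, 41) = -50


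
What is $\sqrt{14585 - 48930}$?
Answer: $i \sqrt{34345} \approx 185.32 i$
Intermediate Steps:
$\sqrt{14585 - 48930} = \sqrt{-34345} = i \sqrt{34345}$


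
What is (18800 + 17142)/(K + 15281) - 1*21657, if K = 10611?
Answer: -280353551/12946 ≈ -21656.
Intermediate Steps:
(18800 + 17142)/(K + 15281) - 1*21657 = (18800 + 17142)/(10611 + 15281) - 1*21657 = 35942/25892 - 21657 = 35942*(1/25892) - 21657 = 17971/12946 - 21657 = -280353551/12946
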